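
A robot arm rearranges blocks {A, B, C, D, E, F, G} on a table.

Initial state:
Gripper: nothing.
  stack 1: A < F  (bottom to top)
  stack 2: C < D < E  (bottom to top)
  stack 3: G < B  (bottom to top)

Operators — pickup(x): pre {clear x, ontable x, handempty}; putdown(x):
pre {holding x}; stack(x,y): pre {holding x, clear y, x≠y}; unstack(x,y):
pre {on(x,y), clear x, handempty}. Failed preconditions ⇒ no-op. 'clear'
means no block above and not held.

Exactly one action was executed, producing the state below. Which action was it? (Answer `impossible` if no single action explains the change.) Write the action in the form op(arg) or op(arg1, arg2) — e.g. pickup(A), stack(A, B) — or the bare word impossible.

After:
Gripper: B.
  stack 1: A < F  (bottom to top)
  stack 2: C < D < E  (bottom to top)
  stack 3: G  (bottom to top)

target: towers=[A/F; C/D/E; G] holding=B
     unstack(B, G) → towers=[A/F; C/D/E; G] holding=B  ← match
     unstack(F, A) → towers=[A; C/D/E; G/B] holding=F
     unstack(E, D) → towers=[A/F; C/D; G/B] holding=E

unstack(B, G)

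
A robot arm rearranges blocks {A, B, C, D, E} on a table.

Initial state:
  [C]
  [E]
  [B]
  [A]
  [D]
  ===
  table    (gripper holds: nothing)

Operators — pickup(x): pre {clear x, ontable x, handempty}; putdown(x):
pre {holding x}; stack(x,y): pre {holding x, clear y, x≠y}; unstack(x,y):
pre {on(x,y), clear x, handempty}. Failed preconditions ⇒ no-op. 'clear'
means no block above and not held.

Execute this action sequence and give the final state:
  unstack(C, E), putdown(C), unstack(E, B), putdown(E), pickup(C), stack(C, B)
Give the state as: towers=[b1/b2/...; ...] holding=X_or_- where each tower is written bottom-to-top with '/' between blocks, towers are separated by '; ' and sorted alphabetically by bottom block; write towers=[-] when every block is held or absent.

towers=[D/A/B/C; E] holding=-

step 1 (unstack(C, E)): towers=[D/A/B/E] holding=C
step 2 (putdown(C)): towers=[C; D/A/B/E] holding=-
step 3 (unstack(E, B)): towers=[C; D/A/B] holding=E
step 4 (putdown(E)): towers=[C; D/A/B; E] holding=-
step 5 (pickup(C)): towers=[D/A/B; E] holding=C
step 6 (stack(C, B)): towers=[D/A/B/C; E] holding=-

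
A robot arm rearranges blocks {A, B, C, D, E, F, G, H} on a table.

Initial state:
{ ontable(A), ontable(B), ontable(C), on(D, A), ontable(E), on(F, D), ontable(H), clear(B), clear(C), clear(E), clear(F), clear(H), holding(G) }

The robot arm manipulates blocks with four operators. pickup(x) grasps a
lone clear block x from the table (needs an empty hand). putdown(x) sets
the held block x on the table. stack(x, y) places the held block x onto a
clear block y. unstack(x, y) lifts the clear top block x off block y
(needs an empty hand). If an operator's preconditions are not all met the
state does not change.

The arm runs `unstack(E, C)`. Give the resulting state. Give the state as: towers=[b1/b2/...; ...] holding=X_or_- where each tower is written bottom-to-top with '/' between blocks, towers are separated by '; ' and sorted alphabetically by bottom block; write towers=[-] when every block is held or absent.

towers=[A/D/F; B; C; E; H] holding=G

before: towers=[A/D/F; B; C; E; H] holding=G
pre[unstack(E, C)]: on(E,C) no, clear(E) yes, handempty no
on(E,C), handempty unmet → unstack(E, C) is a no-op
after:  towers=[A/D/F; B; C; E; H] holding=G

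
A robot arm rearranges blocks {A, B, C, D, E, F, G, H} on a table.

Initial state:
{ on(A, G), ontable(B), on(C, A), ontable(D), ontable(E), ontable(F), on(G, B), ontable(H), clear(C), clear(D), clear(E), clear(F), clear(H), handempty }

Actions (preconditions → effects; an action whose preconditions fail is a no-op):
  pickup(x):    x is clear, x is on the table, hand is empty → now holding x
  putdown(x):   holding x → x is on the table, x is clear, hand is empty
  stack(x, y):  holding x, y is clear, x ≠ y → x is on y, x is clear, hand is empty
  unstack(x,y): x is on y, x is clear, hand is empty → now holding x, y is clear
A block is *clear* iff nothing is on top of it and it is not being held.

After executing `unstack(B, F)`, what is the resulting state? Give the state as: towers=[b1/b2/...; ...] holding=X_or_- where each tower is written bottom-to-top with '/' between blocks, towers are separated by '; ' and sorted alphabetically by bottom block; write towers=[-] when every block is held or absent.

before: towers=[B/G/A/C; D; E; F; H] holding=-
pre[unstack(B, F)]: on(B,F) no, clear(B) no, handempty yes
on(B,F), clear(B) unmet → unstack(B, F) is a no-op
after:  towers=[B/G/A/C; D; E; F; H] holding=-

towers=[B/G/A/C; D; E; F; H] holding=-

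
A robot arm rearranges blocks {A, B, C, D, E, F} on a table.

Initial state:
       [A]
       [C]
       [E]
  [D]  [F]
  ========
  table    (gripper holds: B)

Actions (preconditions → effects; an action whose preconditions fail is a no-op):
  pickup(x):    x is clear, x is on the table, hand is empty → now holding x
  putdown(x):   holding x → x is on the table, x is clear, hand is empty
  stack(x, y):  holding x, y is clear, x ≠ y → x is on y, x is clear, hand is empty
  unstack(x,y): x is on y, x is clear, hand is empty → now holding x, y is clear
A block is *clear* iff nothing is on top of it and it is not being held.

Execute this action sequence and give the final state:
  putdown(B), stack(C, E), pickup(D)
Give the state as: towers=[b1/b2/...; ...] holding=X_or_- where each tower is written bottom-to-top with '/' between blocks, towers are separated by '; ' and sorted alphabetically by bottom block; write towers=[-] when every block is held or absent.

step 1 (putdown(B)): towers=[B; D; F/E/C/A] holding=-
step 2 (stack(C, E)) [no-op]: towers=[B; D; F/E/C/A] holding=-
step 3 (pickup(D)): towers=[B; F/E/C/A] holding=D

towers=[B; F/E/C/A] holding=D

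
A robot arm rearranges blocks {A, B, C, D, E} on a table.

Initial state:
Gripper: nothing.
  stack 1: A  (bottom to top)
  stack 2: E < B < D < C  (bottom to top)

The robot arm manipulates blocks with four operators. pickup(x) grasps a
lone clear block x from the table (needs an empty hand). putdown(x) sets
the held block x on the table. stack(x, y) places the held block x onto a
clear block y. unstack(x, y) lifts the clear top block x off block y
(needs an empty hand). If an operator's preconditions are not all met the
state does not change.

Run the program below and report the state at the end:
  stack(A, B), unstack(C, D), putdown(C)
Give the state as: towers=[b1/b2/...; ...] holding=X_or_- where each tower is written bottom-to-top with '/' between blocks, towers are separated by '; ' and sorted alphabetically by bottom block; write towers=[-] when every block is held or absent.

towers=[A; C; E/B/D] holding=-

step 1 (stack(A, B)) [no-op]: towers=[A; E/B/D/C] holding=-
step 2 (unstack(C, D)): towers=[A; E/B/D] holding=C
step 3 (putdown(C)): towers=[A; C; E/B/D] holding=-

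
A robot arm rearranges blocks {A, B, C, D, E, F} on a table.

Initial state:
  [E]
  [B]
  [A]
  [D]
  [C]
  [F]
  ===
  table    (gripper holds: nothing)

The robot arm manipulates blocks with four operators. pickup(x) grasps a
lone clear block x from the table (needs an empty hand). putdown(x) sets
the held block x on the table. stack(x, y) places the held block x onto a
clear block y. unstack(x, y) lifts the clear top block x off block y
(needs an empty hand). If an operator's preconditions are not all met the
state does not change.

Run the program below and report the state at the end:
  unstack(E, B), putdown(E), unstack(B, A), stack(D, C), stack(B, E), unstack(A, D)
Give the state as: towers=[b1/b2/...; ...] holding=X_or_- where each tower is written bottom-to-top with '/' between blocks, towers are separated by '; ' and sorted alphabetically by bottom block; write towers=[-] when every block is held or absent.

towers=[E/B; F/C/D] holding=A

step 1 (unstack(E, B)): towers=[F/C/D/A/B] holding=E
step 2 (putdown(E)): towers=[E; F/C/D/A/B] holding=-
step 3 (unstack(B, A)): towers=[E; F/C/D/A] holding=B
step 4 (stack(D, C)) [no-op]: towers=[E; F/C/D/A] holding=B
step 5 (stack(B, E)): towers=[E/B; F/C/D/A] holding=-
step 6 (unstack(A, D)): towers=[E/B; F/C/D] holding=A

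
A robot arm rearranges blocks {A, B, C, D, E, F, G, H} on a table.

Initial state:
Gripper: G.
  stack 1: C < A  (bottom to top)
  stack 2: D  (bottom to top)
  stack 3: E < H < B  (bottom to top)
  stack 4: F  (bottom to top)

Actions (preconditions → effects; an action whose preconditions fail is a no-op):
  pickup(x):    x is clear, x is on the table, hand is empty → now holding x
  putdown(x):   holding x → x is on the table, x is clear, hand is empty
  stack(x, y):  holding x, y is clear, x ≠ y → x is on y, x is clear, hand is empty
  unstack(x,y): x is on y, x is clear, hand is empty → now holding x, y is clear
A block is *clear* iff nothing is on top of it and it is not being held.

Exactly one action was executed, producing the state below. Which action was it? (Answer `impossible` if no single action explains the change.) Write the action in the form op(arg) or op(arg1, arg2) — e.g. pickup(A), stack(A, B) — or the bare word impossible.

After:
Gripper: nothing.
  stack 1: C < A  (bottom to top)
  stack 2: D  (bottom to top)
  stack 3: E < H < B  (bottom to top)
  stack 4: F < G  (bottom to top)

stack(G, F)

target: towers=[C/A; D; E/H/B; F/G] holding=-
        putdown(G) → towers=[C/A; D; E/H/B; F; G] holding=-
       stack(G, A) → towers=[C/A/G; D; E/H/B; F] holding=-
       stack(G, B) → towers=[C/A; D; E/H/B/G; F] holding=-
       stack(G, F) → towers=[C/A; D; E/H/B; F/G] holding=-  ← match
       stack(G, D) → towers=[C/A; D/G; E/H/B; F] holding=-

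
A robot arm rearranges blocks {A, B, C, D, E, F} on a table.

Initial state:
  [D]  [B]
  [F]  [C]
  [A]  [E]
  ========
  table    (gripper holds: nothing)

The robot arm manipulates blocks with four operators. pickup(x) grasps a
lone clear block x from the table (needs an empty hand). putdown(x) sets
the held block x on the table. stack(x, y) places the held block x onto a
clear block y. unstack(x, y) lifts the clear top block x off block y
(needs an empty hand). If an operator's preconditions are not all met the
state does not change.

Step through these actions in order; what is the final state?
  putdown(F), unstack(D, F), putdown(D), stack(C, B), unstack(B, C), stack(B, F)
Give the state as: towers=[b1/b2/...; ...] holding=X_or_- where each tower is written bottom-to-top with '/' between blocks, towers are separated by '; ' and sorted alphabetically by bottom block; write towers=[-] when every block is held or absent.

towers=[A/F/B; D; E/C] holding=-

step 1 (putdown(F)) [no-op]: towers=[A/F/D; E/C/B] holding=-
step 2 (unstack(D, F)): towers=[A/F; E/C/B] holding=D
step 3 (putdown(D)): towers=[A/F; D; E/C/B] holding=-
step 4 (stack(C, B)) [no-op]: towers=[A/F; D; E/C/B] holding=-
step 5 (unstack(B, C)): towers=[A/F; D; E/C] holding=B
step 6 (stack(B, F)): towers=[A/F/B; D; E/C] holding=-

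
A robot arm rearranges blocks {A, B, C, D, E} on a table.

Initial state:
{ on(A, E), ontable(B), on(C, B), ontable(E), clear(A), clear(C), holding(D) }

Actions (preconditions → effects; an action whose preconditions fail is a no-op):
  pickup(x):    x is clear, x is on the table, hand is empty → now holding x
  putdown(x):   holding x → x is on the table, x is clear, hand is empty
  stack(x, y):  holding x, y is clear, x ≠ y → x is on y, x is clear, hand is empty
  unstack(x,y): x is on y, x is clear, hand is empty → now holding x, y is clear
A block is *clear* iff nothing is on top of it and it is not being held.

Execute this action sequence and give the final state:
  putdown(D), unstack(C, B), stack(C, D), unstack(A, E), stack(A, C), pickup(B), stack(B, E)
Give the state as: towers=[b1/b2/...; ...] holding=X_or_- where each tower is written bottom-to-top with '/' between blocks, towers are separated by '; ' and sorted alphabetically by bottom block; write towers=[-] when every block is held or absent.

towers=[D/C/A; E/B] holding=-

step 1 (putdown(D)): towers=[B/C; D; E/A] holding=-
step 2 (unstack(C, B)): towers=[B; D; E/A] holding=C
step 3 (stack(C, D)): towers=[B; D/C; E/A] holding=-
step 4 (unstack(A, E)): towers=[B; D/C; E] holding=A
step 5 (stack(A, C)): towers=[B; D/C/A; E] holding=-
step 6 (pickup(B)): towers=[D/C/A; E] holding=B
step 7 (stack(B, E)): towers=[D/C/A; E/B] holding=-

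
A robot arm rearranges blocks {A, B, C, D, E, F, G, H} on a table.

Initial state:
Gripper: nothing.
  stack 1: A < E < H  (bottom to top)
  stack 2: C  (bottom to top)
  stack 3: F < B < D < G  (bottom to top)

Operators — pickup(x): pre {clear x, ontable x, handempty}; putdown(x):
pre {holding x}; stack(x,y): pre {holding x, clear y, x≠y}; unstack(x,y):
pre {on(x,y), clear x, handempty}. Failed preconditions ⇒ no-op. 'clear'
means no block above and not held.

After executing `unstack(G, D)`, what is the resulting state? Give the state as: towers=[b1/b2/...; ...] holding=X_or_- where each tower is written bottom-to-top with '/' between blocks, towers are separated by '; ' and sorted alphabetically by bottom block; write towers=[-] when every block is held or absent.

before: towers=[A/E/H; C; F/B/D/G] holding=-
pre[unstack(G, D)]: on(G,D) yes, clear(G) yes, handempty yes
all met → apply unstack(G, D)
after:  towers=[A/E/H; C; F/B/D] holding=G

towers=[A/E/H; C; F/B/D] holding=G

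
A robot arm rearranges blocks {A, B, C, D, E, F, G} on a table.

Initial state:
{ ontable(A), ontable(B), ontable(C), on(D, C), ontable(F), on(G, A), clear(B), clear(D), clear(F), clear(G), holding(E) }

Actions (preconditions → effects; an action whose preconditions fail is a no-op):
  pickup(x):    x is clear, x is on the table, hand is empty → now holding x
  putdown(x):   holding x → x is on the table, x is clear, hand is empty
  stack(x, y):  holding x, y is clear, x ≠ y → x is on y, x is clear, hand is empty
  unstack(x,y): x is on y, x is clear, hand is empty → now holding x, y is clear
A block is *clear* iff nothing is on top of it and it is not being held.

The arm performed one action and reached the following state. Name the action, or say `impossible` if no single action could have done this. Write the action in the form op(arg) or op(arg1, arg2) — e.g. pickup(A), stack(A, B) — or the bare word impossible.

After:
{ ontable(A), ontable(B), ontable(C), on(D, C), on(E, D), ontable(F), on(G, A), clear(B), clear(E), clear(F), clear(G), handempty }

target: towers=[A/G; B; C/D/E; F] holding=-
        putdown(E) → towers=[A/G; B; C/D; E; F] holding=-
       stack(E, B) → towers=[A/G; B/E; C/D; F] holding=-
       stack(E, F) → towers=[A/G; B; C/D; F/E] holding=-
       stack(E, G) → towers=[A/G/E; B; C/D; F] holding=-
       stack(E, D) → towers=[A/G; B; C/D/E; F] holding=-  ← match

stack(E, D)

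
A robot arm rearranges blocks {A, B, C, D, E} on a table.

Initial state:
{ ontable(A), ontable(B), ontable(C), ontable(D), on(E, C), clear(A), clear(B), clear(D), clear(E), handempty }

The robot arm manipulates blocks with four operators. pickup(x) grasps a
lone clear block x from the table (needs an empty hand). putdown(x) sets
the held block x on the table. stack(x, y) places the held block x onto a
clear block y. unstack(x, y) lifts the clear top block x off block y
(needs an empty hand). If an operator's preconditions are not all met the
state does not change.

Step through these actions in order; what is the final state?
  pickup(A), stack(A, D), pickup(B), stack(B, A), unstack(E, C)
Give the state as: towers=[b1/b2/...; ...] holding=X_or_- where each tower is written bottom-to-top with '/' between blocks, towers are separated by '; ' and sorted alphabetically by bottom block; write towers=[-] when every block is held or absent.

step 1 (pickup(A)): towers=[B; C/E; D] holding=A
step 2 (stack(A, D)): towers=[B; C/E; D/A] holding=-
step 3 (pickup(B)): towers=[C/E; D/A] holding=B
step 4 (stack(B, A)): towers=[C/E; D/A/B] holding=-
step 5 (unstack(E, C)): towers=[C; D/A/B] holding=E

towers=[C; D/A/B] holding=E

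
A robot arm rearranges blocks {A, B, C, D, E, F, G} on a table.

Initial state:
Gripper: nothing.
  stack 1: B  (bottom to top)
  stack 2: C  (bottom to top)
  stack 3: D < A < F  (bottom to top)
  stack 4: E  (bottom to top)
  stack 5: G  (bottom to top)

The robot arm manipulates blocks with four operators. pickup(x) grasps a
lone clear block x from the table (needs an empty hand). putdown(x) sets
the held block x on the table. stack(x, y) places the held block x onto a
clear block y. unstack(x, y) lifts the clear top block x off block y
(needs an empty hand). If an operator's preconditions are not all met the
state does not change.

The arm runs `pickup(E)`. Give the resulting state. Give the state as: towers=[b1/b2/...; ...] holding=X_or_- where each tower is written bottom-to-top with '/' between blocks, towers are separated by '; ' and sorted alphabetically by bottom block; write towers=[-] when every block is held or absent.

towers=[B; C; D/A/F; G] holding=E

before: towers=[B; C; D/A/F; E; G] holding=-
pre[pickup(E)]: clear(E) ok, ontable(E) ok, handempty ok
all met → apply pickup(E)
after:  towers=[B; C; D/A/F; G] holding=E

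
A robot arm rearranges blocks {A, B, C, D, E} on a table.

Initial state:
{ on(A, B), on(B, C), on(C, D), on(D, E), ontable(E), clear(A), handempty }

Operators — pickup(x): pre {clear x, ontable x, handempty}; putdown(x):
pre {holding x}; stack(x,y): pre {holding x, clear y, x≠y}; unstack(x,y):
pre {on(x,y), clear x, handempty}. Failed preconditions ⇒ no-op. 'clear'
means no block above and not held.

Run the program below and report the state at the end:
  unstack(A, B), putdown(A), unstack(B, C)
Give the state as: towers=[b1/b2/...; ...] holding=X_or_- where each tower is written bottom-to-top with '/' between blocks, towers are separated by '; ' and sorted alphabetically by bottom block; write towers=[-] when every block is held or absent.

towers=[A; E/D/C] holding=B

step 1 (unstack(A, B)): towers=[E/D/C/B] holding=A
step 2 (putdown(A)): towers=[A; E/D/C/B] holding=-
step 3 (unstack(B, C)): towers=[A; E/D/C] holding=B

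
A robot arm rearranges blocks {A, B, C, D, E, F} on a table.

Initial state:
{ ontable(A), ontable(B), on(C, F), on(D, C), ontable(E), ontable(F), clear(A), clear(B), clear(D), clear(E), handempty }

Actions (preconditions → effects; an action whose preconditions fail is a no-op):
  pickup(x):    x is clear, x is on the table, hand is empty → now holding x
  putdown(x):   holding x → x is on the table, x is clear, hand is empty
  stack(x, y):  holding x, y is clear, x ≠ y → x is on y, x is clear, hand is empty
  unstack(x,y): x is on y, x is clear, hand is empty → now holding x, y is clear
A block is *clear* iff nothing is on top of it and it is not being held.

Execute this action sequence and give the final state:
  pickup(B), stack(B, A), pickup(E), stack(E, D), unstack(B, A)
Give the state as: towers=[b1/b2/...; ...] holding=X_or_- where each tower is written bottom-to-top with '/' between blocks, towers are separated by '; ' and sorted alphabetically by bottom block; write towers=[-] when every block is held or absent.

step 1 (pickup(B)): towers=[A; E; F/C/D] holding=B
step 2 (stack(B, A)): towers=[A/B; E; F/C/D] holding=-
step 3 (pickup(E)): towers=[A/B; F/C/D] holding=E
step 4 (stack(E, D)): towers=[A/B; F/C/D/E] holding=-
step 5 (unstack(B, A)): towers=[A; F/C/D/E] holding=B

towers=[A; F/C/D/E] holding=B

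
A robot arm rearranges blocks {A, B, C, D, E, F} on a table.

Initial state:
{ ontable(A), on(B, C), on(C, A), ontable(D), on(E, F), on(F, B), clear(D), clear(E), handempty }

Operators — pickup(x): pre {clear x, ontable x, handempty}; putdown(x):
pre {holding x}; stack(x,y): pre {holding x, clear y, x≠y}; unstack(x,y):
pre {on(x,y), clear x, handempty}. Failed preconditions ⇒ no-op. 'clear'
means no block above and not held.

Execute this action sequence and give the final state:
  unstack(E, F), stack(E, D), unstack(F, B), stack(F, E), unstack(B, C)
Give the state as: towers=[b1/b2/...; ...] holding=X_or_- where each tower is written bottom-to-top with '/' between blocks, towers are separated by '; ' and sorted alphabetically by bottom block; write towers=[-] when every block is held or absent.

towers=[A/C; D/E/F] holding=B

step 1 (unstack(E, F)): towers=[A/C/B/F; D] holding=E
step 2 (stack(E, D)): towers=[A/C/B/F; D/E] holding=-
step 3 (unstack(F, B)): towers=[A/C/B; D/E] holding=F
step 4 (stack(F, E)): towers=[A/C/B; D/E/F] holding=-
step 5 (unstack(B, C)): towers=[A/C; D/E/F] holding=B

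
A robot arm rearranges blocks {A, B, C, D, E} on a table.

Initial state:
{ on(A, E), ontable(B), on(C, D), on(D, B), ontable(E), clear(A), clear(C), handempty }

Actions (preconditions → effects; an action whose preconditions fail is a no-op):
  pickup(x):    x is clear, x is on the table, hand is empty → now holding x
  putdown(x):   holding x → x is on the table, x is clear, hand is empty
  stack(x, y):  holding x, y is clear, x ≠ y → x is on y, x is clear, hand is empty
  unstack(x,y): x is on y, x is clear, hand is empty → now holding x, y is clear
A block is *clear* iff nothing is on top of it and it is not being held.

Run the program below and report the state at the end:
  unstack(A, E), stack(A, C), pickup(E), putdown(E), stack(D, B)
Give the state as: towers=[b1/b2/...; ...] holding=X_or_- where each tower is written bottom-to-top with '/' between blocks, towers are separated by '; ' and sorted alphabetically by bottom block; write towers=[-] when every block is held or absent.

towers=[B/D/C/A; E] holding=-

step 1 (unstack(A, E)): towers=[B/D/C; E] holding=A
step 2 (stack(A, C)): towers=[B/D/C/A; E] holding=-
step 3 (pickup(E)): towers=[B/D/C/A] holding=E
step 4 (putdown(E)): towers=[B/D/C/A; E] holding=-
step 5 (stack(D, B)) [no-op]: towers=[B/D/C/A; E] holding=-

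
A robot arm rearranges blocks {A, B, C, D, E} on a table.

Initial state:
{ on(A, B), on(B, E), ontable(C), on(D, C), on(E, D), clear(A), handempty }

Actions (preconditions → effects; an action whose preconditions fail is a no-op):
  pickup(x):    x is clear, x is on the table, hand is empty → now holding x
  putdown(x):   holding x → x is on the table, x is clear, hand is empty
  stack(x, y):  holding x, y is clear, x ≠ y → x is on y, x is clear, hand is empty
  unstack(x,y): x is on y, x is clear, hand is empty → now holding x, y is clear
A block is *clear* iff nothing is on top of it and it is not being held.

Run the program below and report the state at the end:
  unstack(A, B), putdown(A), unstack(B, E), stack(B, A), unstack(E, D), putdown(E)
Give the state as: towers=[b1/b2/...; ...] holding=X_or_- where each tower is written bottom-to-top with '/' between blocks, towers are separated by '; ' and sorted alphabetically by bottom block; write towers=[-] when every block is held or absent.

towers=[A/B; C/D; E] holding=-

step 1 (unstack(A, B)): towers=[C/D/E/B] holding=A
step 2 (putdown(A)): towers=[A; C/D/E/B] holding=-
step 3 (unstack(B, E)): towers=[A; C/D/E] holding=B
step 4 (stack(B, A)): towers=[A/B; C/D/E] holding=-
step 5 (unstack(E, D)): towers=[A/B; C/D] holding=E
step 6 (putdown(E)): towers=[A/B; C/D; E] holding=-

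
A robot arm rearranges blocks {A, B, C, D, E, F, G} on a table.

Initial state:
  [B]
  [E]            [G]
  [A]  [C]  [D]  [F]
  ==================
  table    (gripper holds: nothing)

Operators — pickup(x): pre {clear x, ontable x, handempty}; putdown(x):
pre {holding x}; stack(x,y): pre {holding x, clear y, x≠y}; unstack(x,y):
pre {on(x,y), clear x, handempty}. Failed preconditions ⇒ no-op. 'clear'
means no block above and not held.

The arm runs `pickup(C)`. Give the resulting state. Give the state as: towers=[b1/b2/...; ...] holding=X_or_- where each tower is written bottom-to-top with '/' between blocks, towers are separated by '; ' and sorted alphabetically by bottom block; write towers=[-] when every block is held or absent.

before: towers=[A/E/B; C; D; F/G] holding=-
pre[pickup(C)]: clear(C) yes, ontable(C) yes, handempty yes
all met → apply pickup(C)
after:  towers=[A/E/B; D; F/G] holding=C

towers=[A/E/B; D; F/G] holding=C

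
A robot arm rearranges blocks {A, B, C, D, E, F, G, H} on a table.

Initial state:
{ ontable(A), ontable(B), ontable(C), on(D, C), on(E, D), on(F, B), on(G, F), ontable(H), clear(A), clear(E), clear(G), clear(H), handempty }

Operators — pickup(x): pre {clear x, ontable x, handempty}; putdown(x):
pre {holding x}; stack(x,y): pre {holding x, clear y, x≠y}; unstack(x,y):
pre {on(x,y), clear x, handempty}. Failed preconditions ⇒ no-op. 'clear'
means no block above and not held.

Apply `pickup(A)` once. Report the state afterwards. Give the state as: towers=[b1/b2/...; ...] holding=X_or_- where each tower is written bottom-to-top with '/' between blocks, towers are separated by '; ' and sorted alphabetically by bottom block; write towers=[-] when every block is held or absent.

before: towers=[A; B/F/G; C/D/E; H] holding=-
pre[pickup(A)]: clear(A) yes, ontable(A) yes, handempty yes
all met → apply pickup(A)
after:  towers=[B/F/G; C/D/E; H] holding=A

towers=[B/F/G; C/D/E; H] holding=A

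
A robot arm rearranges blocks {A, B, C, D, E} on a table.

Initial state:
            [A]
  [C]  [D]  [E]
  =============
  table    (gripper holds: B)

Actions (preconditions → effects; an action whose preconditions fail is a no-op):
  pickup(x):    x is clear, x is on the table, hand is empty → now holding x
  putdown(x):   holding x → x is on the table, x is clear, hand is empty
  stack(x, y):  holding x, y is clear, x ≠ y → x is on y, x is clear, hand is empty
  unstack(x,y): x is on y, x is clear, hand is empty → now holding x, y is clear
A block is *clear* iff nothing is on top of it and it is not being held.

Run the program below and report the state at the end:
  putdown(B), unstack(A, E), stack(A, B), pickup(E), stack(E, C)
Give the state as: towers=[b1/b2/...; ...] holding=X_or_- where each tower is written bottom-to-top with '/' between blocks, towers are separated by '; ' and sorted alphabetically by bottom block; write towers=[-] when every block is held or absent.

towers=[B/A; C/E; D] holding=-

step 1 (putdown(B)): towers=[B; C; D; E/A] holding=-
step 2 (unstack(A, E)): towers=[B; C; D; E] holding=A
step 3 (stack(A, B)): towers=[B/A; C; D; E] holding=-
step 4 (pickup(E)): towers=[B/A; C; D] holding=E
step 5 (stack(E, C)): towers=[B/A; C/E; D] holding=-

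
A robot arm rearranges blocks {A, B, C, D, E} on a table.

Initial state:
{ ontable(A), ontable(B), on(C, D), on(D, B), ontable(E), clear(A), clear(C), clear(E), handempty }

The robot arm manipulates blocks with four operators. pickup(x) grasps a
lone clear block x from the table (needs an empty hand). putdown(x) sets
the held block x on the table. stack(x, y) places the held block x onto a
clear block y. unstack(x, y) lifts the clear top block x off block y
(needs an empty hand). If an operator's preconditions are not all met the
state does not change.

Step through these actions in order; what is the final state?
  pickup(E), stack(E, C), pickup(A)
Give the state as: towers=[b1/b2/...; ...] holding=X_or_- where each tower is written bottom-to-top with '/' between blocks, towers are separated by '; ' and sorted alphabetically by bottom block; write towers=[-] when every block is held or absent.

towers=[B/D/C/E] holding=A

step 1 (pickup(E)): towers=[A; B/D/C] holding=E
step 2 (stack(E, C)): towers=[A; B/D/C/E] holding=-
step 3 (pickup(A)): towers=[B/D/C/E] holding=A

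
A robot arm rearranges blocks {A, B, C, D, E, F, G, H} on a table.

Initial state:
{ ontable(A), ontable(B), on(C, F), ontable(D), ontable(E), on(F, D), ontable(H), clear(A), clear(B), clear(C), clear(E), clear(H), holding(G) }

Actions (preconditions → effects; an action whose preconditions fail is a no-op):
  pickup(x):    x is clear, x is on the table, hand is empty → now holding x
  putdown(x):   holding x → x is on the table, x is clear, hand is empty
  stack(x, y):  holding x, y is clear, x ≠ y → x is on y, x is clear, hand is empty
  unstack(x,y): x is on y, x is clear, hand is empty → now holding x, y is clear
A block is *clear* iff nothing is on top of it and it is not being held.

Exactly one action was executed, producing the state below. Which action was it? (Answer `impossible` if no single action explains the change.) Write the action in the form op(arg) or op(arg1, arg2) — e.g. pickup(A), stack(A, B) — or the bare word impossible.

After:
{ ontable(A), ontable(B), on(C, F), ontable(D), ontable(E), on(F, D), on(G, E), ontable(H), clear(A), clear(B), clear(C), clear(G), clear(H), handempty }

target: towers=[A; B; D/F/C; E/G; H] holding=-
        putdown(G) → towers=[A; B; D/F/C; E; G; H] holding=-
       stack(G, A) → towers=[A/G; B; D/F/C; E; H] holding=-
       stack(G, E) → towers=[A; B; D/F/C; E/G; H] holding=-  ← match
       stack(G, H) → towers=[A; B; D/F/C; E; H/G] holding=-
       stack(G, B) → towers=[A; B/G; D/F/C; E; H] holding=-
       stack(G, C) → towers=[A; B; D/F/C/G; E; H] holding=-

stack(G, E)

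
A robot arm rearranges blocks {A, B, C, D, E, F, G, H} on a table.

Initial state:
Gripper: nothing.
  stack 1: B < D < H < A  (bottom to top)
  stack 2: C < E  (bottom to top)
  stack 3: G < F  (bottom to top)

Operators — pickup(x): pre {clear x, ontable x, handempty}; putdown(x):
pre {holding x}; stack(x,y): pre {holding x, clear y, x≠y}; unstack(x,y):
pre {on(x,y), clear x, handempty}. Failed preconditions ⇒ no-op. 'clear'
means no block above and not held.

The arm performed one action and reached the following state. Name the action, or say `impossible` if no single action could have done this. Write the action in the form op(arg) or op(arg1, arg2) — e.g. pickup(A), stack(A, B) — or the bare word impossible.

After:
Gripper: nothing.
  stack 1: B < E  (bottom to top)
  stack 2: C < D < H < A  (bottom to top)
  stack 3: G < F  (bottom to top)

impossible

target: towers=[B/E; C/D/H/A; G/F] holding=-
     unstack(A, H) → towers=[B/D/H; C/E; G/F] holding=A
     unstack(E, C) → towers=[B/D/H/A; C; G/F] holding=E
     unstack(F, G) → towers=[B/D/H/A; C/E; G] holding=F
none of the 3 applicable actions match → impossible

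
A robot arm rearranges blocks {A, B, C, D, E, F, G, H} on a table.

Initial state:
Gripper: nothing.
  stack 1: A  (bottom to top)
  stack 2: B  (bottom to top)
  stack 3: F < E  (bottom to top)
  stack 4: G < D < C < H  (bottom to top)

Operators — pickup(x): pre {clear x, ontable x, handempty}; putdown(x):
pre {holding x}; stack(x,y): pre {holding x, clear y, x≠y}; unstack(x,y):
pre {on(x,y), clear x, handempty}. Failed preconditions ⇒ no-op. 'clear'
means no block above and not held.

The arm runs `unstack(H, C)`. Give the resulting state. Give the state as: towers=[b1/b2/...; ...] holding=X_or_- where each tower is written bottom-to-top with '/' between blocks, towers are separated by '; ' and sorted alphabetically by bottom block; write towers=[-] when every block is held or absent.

towers=[A; B; F/E; G/D/C] holding=H

before: towers=[A; B; F/E; G/D/C/H] holding=-
pre[unstack(H, C)]: on(H,C) yes, clear(H) yes, handempty yes
all met → apply unstack(H, C)
after:  towers=[A; B; F/E; G/D/C] holding=H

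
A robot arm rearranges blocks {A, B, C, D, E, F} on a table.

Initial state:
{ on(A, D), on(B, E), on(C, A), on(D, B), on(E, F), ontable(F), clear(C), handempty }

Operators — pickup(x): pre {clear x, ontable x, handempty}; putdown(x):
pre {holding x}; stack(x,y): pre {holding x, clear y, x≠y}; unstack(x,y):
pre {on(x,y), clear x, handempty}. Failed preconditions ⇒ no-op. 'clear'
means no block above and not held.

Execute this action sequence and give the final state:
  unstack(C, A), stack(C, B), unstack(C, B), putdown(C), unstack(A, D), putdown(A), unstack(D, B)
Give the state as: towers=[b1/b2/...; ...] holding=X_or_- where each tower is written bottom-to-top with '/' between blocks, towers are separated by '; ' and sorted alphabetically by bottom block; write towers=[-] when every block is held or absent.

towers=[A; C; F/E/B] holding=D

step 1 (unstack(C, A)): towers=[F/E/B/D/A] holding=C
step 2 (stack(C, B)) [no-op]: towers=[F/E/B/D/A] holding=C
step 3 (unstack(C, B)) [no-op]: towers=[F/E/B/D/A] holding=C
step 4 (putdown(C)): towers=[C; F/E/B/D/A] holding=-
step 5 (unstack(A, D)): towers=[C; F/E/B/D] holding=A
step 6 (putdown(A)): towers=[A; C; F/E/B/D] holding=-
step 7 (unstack(D, B)): towers=[A; C; F/E/B] holding=D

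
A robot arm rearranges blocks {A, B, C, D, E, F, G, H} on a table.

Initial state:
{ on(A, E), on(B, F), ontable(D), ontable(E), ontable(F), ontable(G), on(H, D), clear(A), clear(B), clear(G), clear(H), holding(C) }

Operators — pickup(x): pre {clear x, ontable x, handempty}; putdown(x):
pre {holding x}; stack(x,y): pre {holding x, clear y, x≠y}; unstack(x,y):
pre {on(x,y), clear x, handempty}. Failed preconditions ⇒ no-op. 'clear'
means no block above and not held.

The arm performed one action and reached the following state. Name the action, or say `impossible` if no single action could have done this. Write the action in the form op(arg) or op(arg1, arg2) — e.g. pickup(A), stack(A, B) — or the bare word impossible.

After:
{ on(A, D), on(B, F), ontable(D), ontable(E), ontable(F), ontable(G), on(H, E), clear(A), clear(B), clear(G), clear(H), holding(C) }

impossible

target: towers=[D/A; E/H; F/B; G] holding=C
        putdown(C) → towers=[C; D/H; E/A; F/B; G] holding=-
       stack(C, G) → towers=[D/H; E/A; F/B; G/C] holding=-
       stack(C, A) → towers=[D/H; E/A/C; F/B; G] holding=-
       stack(C, H) → towers=[D/H/C; E/A; F/B; G] holding=-
       stack(C, B) → towers=[D/H; E/A; F/B/C; G] holding=-
none of the 5 applicable actions match → impossible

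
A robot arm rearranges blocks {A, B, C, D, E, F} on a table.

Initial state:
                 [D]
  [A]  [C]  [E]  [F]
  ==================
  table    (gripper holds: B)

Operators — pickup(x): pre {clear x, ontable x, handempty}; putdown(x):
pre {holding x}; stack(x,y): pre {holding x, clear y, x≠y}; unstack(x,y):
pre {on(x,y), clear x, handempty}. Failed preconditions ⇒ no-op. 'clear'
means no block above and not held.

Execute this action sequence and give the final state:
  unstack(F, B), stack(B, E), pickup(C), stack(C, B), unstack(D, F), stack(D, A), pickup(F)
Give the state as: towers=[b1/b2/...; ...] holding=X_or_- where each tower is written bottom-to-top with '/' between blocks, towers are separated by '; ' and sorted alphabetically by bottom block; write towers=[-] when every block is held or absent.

step 1 (unstack(F, B)) [no-op]: towers=[A; C; E; F/D] holding=B
step 2 (stack(B, E)): towers=[A; C; E/B; F/D] holding=-
step 3 (pickup(C)): towers=[A; E/B; F/D] holding=C
step 4 (stack(C, B)): towers=[A; E/B/C; F/D] holding=-
step 5 (unstack(D, F)): towers=[A; E/B/C; F] holding=D
step 6 (stack(D, A)): towers=[A/D; E/B/C; F] holding=-
step 7 (pickup(F)): towers=[A/D; E/B/C] holding=F

towers=[A/D; E/B/C] holding=F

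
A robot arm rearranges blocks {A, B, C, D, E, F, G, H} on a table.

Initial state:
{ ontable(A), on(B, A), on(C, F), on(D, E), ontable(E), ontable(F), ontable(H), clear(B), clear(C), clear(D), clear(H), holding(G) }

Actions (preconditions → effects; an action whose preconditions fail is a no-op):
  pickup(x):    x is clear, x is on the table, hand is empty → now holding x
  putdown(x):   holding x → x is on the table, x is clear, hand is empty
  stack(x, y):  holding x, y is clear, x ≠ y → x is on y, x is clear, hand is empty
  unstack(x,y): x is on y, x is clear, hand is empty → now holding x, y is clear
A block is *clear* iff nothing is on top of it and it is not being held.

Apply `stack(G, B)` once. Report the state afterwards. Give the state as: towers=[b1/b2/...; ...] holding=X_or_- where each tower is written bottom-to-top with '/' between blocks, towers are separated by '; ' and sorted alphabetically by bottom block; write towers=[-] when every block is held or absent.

towers=[A/B/G; E/D; F/C; H] holding=-

before: towers=[A/B; E/D; F/C; H] holding=G
pre[stack(G, B)]: holding(G) ok, clear(B) ok, G≠B ok
all met → apply stack(G, B)
after:  towers=[A/B/G; E/D; F/C; H] holding=-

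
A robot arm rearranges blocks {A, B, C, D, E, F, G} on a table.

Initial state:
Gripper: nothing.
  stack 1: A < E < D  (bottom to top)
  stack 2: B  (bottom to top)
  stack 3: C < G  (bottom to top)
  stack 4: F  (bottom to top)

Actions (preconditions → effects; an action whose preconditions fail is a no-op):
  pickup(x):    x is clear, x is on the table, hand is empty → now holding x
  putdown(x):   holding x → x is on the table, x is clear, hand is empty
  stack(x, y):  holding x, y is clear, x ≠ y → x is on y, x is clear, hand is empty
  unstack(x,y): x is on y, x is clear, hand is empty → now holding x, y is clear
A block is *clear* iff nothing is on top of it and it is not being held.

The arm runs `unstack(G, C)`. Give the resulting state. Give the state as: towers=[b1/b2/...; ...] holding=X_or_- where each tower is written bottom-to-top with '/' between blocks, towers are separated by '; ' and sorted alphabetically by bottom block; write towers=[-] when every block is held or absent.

before: towers=[A/E/D; B; C/G; F] holding=-
pre[unstack(G, C)]: on(G,C) ok, clear(G) ok, handempty ok
all met → apply unstack(G, C)
after:  towers=[A/E/D; B; C; F] holding=G

towers=[A/E/D; B; C; F] holding=G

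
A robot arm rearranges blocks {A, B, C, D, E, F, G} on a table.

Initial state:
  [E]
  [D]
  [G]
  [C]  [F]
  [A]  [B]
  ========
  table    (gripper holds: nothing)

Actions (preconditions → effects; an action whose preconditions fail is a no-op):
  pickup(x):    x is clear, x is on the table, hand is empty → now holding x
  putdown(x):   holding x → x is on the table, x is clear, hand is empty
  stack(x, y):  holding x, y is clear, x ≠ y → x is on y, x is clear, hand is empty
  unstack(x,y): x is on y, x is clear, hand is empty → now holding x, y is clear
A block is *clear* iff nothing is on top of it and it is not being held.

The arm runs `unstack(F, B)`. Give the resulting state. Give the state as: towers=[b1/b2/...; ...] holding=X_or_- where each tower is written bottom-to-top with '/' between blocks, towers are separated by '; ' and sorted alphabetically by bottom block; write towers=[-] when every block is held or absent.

before: towers=[A/C/G/D/E; B/F] holding=-
pre[unstack(F, B)]: on(F,B) yes, clear(F) yes, handempty yes
all met → apply unstack(F, B)
after:  towers=[A/C/G/D/E; B] holding=F

towers=[A/C/G/D/E; B] holding=F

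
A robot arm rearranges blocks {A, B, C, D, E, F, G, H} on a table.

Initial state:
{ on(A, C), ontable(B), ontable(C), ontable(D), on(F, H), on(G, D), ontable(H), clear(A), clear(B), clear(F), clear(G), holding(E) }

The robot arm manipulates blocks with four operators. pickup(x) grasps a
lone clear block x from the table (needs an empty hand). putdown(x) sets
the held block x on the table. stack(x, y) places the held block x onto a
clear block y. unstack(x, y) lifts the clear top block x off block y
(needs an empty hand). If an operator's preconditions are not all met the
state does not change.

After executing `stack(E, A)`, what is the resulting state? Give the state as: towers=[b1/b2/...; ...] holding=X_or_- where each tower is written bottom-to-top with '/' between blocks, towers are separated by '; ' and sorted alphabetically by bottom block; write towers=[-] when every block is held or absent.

towers=[B; C/A/E; D/G; H/F] holding=-

before: towers=[B; C/A; D/G; H/F] holding=E
pre[stack(E, A)]: holding(E) yes, clear(A) yes, E≠A yes
all met → apply stack(E, A)
after:  towers=[B; C/A/E; D/G; H/F] holding=-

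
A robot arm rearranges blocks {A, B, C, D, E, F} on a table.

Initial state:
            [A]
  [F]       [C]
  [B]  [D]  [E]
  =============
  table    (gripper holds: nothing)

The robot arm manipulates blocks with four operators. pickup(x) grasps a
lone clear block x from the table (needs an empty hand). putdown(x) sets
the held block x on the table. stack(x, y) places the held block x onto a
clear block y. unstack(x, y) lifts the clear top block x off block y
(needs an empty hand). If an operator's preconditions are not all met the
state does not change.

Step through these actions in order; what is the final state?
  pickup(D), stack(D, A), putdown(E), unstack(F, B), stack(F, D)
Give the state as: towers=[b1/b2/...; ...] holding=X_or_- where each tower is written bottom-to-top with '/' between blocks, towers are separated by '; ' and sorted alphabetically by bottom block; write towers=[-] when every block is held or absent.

towers=[B; E/C/A/D/F] holding=-

step 1 (pickup(D)): towers=[B/F; E/C/A] holding=D
step 2 (stack(D, A)): towers=[B/F; E/C/A/D] holding=-
step 3 (putdown(E)) [no-op]: towers=[B/F; E/C/A/D] holding=-
step 4 (unstack(F, B)): towers=[B; E/C/A/D] holding=F
step 5 (stack(F, D)): towers=[B; E/C/A/D/F] holding=-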